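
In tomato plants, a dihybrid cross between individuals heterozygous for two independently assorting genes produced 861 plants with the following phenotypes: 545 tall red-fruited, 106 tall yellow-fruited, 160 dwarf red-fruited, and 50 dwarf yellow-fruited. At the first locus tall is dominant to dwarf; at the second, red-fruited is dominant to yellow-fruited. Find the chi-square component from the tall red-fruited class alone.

A dihybrid F₂ with independent assortment and complete dominance at both loci gives a 9:3:3:1 phenotypic ratio.
The 9:3:3:1 ratio has 16 parts, so with N = 861 the expected counts are:
  tall red-fruited: 861 × 9/16 = 484.3125
  tall yellow-fruited: 861 × 3/16 = 161.4375
  dwarf red-fruited: 861 × 3/16 = 161.4375
  dwarf yellow-fruited: 861 × 1/16 = 53.8125
Contribution of tall red-fruited: (545 − 484.3125)² / 484.3125 = 7.6045

7.605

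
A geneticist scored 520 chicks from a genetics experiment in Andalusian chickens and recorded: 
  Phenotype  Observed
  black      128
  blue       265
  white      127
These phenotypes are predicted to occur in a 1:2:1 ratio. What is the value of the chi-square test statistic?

Under the 1:2:1 hypothesis (Σ ratio = 4, N = 520):
  black: 520 × 1/4 = 130
  blue: 520 × 2/4 = 260
  white: 520 × 1/4 = 130
χ² = Σ (O − E)² / E
  black: (128 − 130)² / 130 = 0.0308
  blue: (265 − 260)² / 260 = 0.0962
  white: (127 − 130)² / 130 = 0.0692
χ² = 0.0308 + 0.0962 + 0.0692 = 0.1962 ≈ 0.196

0.196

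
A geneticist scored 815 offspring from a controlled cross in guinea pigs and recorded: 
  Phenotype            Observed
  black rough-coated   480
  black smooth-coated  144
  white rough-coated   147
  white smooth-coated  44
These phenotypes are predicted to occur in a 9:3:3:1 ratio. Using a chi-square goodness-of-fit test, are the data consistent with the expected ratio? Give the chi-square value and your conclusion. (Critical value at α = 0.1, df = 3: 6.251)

Total ratio parts = 16. Expected numbers out of 815:
  black rough-coated: 815 × 9/16 = 458.4375
  black smooth-coated: 815 × 3/16 = 152.8125
  white rough-coated: 815 × 3/16 = 152.8125
  white smooth-coated: 815 × 1/16 = 50.9375
χ² = Σ (O − E)² / E
  black rough-coated: (480 − 458.4375)² / 458.4375 = 1.0142
  black smooth-coated: (144 − 152.8125)² / 152.8125 = 0.5082
  white rough-coated: (147 − 152.8125)² / 152.8125 = 0.2211
  white smooth-coated: (44 − 50.9375)² / 50.9375 = 0.9449
χ² = 1.0142 + 0.5082 + 0.2211 + 0.9449 = 2.6884 ≈ 2.688
Degrees of freedom = 4 − 1 = 3; critical value at α = 0.1 is 6.251.
Since 2.688 < 6.251, we fail to reject the null hypothesis — the data are consistent with the 9:3:3:1 ratio.

2.688; consistent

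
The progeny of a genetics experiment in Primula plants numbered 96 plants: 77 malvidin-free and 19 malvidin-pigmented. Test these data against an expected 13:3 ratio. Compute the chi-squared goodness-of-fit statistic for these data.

0.068

The 13:3 ratio has 16 parts, so with N = 96 the expected counts are:
  malvidin-free: 96 × 13/16 = 78
  malvidin-pigmented: 96 × 3/16 = 18
χ² = Σ (O − E)² / E
  malvidin-free: (77 − 78)² / 78 = 0.0128
  malvidin-pigmented: (19 − 18)² / 18 = 0.0556
χ² = 0.0128 + 0.0556 = 0.0684 ≈ 0.068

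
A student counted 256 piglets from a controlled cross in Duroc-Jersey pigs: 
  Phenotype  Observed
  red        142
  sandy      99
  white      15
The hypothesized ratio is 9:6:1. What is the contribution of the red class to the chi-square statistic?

Total ratio parts = 16. Expected numbers out of 256:
  red: 256 × 9/16 = 144
  sandy: 256 × 6/16 = 96
  white: 256 × 1/16 = 16
Contribution of red: (142 − 144)² / 144 = 0.0278

0.028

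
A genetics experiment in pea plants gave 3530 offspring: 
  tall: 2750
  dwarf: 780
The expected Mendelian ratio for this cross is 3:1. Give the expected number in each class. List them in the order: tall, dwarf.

2647.5, 882.5

Under the 3:1 hypothesis (Σ ratio = 4, N = 3530):
  tall: 3530 × 3/4 = 2647.5
  dwarf: 3530 × 1/4 = 882.5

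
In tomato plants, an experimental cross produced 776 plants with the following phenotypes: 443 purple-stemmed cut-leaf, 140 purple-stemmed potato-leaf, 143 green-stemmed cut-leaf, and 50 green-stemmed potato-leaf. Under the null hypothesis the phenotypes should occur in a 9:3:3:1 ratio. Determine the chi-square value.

Expected counts for N = 776 under a 9:3:3:1 ratio (total parts = 16):
  purple-stemmed cut-leaf: 776 × 9/16 = 436.5
  purple-stemmed potato-leaf: 776 × 3/16 = 145.5
  green-stemmed cut-leaf: 776 × 3/16 = 145.5
  green-stemmed potato-leaf: 776 × 1/16 = 48.5
χ² = Σ (O − E)² / E
  purple-stemmed cut-leaf: (443 − 436.5)² / 436.5 = 0.0968
  purple-stemmed potato-leaf: (140 − 145.5)² / 145.5 = 0.2079
  green-stemmed cut-leaf: (143 − 145.5)² / 145.5 = 0.0430
  green-stemmed potato-leaf: (50 − 48.5)² / 48.5 = 0.0464
χ² = 0.0968 + 0.2079 + 0.0430 + 0.0464 = 0.3941 ≈ 0.394

0.394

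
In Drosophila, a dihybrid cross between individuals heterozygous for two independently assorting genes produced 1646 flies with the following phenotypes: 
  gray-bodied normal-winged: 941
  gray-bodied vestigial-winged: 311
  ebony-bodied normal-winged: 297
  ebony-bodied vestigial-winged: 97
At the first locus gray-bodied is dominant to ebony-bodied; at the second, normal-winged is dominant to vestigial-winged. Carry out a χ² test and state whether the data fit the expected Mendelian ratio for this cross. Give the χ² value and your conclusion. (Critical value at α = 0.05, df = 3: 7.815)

1.039; consistent

A dihybrid F₂ with independent assortment and complete dominance at both loci gives a 9:3:3:1 phenotypic ratio.
Expected counts for N = 1646 under a 9:3:3:1 ratio (total parts = 16):
  gray-bodied normal-winged: 1646 × 9/16 = 925.875
  gray-bodied vestigial-winged: 1646 × 3/16 = 308.625
  ebony-bodied normal-winged: 1646 × 3/16 = 308.625
  ebony-bodied vestigial-winged: 1646 × 1/16 = 102.875
χ² = Σ (O − E)² / E
  gray-bodied normal-winged: (941 − 925.875)² / 925.875 = 0.2471
  gray-bodied vestigial-winged: (311 − 308.625)² / 308.625 = 0.0183
  ebony-bodied normal-winged: (297 − 308.625)² / 308.625 = 0.4379
  ebony-bodied vestigial-winged: (97 − 102.875)² / 102.875 = 0.3355
χ² = 0.2471 + 0.0183 + 0.4379 + 0.3355 = 1.0388 ≈ 1.039
Degrees of freedom = 4 − 1 = 3; critical value at α = 0.05 is 7.815.
Since 1.039 < 7.815, we fail to reject the null hypothesis — the data are consistent with the 9:3:3:1 ratio.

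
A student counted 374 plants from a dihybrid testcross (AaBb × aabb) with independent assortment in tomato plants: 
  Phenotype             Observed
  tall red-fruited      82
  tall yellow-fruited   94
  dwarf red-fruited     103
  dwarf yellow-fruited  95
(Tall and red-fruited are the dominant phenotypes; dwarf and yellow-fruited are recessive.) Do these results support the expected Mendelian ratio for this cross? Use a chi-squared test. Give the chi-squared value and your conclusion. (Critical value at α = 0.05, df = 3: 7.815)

A dihybrid testcross with independent assortment gives a 1:1:1:1 ratio.
The 1:1:1:1 ratio has 4 parts, so with N = 374 the expected counts are:
  tall red-fruited: 374 × 1/4 = 93.5
  tall yellow-fruited: 374 × 1/4 = 93.5
  dwarf red-fruited: 374 × 1/4 = 93.5
  dwarf yellow-fruited: 374 × 1/4 = 93.5
χ² = Σ (O − E)² / E
  tall red-fruited: (82 − 93.5)² / 93.5 = 1.4144
  tall yellow-fruited: (94 − 93.5)² / 93.5 = 0.0027
  dwarf red-fruited: (103 − 93.5)² / 93.5 = 0.9652
  dwarf yellow-fruited: (95 − 93.5)² / 93.5 = 0.0241
χ² = 1.4144 + 0.0027 + 0.9652 + 0.0241 = 2.4064 ≈ 2.406
Degrees of freedom = 4 − 1 = 3; critical value at α = 0.05 is 7.815.
Since 2.406 < 7.815, we fail to reject the null hypothesis — the data are consistent with the 1:1:1:1 ratio.

2.406; consistent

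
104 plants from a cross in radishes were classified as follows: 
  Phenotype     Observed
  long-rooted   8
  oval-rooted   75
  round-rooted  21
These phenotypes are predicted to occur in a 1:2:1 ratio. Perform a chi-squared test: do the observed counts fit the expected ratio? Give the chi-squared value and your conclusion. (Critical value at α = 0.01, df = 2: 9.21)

Under the 1:2:1 hypothesis (Σ ratio = 4, N = 104):
  long-rooted: 104 × 1/4 = 26
  oval-rooted: 104 × 2/4 = 52
  round-rooted: 104 × 1/4 = 26
χ² = Σ (O − E)² / E
  long-rooted: (8 − 26)² / 26 = 12.4615
  oval-rooted: (75 − 52)² / 52 = 10.1731
  round-rooted: (21 − 26)² / 26 = 0.9615
χ² = 12.4615 + 10.1731 + 0.9615 = 23.5961 ≈ 23.596
Degrees of freedom = 3 − 1 = 2; critical value at α = 0.01 is 9.21.
Since 23.596 > 9.21, we reject the null hypothesis — the data do not fit the 1:2:1 ratio.

23.596; not consistent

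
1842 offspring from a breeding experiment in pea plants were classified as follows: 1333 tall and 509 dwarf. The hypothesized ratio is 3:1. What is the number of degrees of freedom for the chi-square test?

A goodness-of-fit test with 2 phenotype classes has df = 2 − 1 = 1.

1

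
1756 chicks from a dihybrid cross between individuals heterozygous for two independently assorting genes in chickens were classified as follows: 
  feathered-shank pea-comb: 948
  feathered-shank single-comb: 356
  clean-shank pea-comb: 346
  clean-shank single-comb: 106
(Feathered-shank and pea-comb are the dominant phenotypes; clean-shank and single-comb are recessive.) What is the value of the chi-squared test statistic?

4.753

A dihybrid F₂ with independent assortment and complete dominance at both loci gives a 9:3:3:1 phenotypic ratio.
Total ratio parts = 16. Expected numbers out of 1756:
  feathered-shank pea-comb: 1756 × 9/16 = 987.75
  feathered-shank single-comb: 1756 × 3/16 = 329.25
  clean-shank pea-comb: 1756 × 3/16 = 329.25
  clean-shank single-comb: 1756 × 1/16 = 109.75
χ² = Σ (O − E)² / E
  feathered-shank pea-comb: (948 − 987.75)² / 987.75 = 1.5997
  feathered-shank single-comb: (356 − 329.25)² / 329.25 = 2.1733
  clean-shank pea-comb: (346 − 329.25)² / 329.25 = 0.8521
  clean-shank single-comb: (106 − 109.75)² / 109.75 = 0.1281
χ² = 1.5997 + 2.1733 + 0.8521 + 0.1281 = 4.7532 ≈ 4.753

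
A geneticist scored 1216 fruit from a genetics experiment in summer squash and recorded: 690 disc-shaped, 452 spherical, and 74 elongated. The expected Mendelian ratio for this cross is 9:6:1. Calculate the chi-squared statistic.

0.140

Total ratio parts = 16. Expected numbers out of 1216:
  disc-shaped: 1216 × 9/16 = 684
  spherical: 1216 × 6/16 = 456
  elongated: 1216 × 1/16 = 76
χ² = Σ (O − E)² / E
  disc-shaped: (690 − 684)² / 684 = 0.0526
  spherical: (452 − 456)² / 456 = 0.0351
  elongated: (74 − 76)² / 76 = 0.0526
χ² = 0.0526 + 0.0351 + 0.0526 = 0.1403 ≈ 0.140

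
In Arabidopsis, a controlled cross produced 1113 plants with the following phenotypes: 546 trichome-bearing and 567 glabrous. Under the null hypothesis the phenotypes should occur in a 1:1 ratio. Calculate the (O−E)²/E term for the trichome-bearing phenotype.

Expected counts for N = 1113 under a 1:1 ratio (total parts = 2):
  trichome-bearing: 1113 × 1/2 = 556.5
  glabrous: 1113 × 1/2 = 556.5
Contribution of trichome-bearing: (546 − 556.5)² / 556.5 = 0.1981

0.198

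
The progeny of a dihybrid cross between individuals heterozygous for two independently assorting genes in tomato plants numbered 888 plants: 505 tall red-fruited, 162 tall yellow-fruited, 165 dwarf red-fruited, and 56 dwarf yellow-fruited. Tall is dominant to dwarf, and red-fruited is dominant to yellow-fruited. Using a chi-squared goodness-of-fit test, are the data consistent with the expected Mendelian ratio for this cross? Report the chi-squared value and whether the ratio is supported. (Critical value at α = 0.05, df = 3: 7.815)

0.200; consistent

A dihybrid F₂ with independent assortment and complete dominance at both loci gives a 9:3:3:1 phenotypic ratio.
The 9:3:3:1 ratio has 16 parts, so with N = 888 the expected counts are:
  tall red-fruited: 888 × 9/16 = 499.5
  tall yellow-fruited: 888 × 3/16 = 166.5
  dwarf red-fruited: 888 × 3/16 = 166.5
  dwarf yellow-fruited: 888 × 1/16 = 55.5
χ² = Σ (O − E)² / E
  tall red-fruited: (505 − 499.5)² / 499.5 = 0.0606
  tall yellow-fruited: (162 − 166.5)² / 166.5 = 0.1216
  dwarf red-fruited: (165 − 166.5)² / 166.5 = 0.0135
  dwarf yellow-fruited: (56 − 55.5)² / 55.5 = 0.0045
χ² = 0.0606 + 0.1216 + 0.0135 + 0.0045 = 0.2002 ≈ 0.200
Degrees of freedom = 4 − 1 = 3; critical value at α = 0.05 is 7.815.
Since 0.200 < 7.815, we fail to reject the null hypothesis — the data are consistent with the 9:3:3:1 ratio.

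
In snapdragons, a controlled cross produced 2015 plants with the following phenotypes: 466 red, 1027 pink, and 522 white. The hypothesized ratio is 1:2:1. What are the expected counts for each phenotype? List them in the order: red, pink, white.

503.75, 1007.5, 503.75

The 1:2:1 ratio has 4 parts, so with N = 2015 the expected counts are:
  red: 2015 × 1/4 = 503.75
  pink: 2015 × 2/4 = 1007.5
  white: 2015 × 1/4 = 503.75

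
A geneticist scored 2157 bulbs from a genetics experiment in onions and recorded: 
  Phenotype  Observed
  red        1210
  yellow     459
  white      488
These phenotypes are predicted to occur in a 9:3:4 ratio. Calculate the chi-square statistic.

Expected counts for N = 2157 under a 9:3:4 ratio (total parts = 16):
  red: 2157 × 9/16 = 1213.3125
  yellow: 2157 × 3/16 = 404.4375
  white: 2157 × 4/16 = 539.25
χ² = Σ (O − E)² / E
  red: (1210 − 1213.3125)² / 1213.3125 = 0.0090
  yellow: (459 − 404.4375)² / 404.4375 = 7.3610
  white: (488 − 539.25)² / 539.25 = 4.8708
χ² = 0.0090 + 7.3610 + 4.8708 = 12.2408 ≈ 12.241

12.241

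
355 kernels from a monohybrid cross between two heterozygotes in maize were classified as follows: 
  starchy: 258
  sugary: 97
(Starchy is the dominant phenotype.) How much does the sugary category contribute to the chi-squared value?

0.767

For a monohybrid cross between heterozygotes with complete dominance, the expected phenotypic ratio is 3:1.
The 3:1 ratio has 4 parts, so with N = 355 the expected counts are:
  starchy: 355 × 3/4 = 266.25
  sugary: 355 × 1/4 = 88.75
Contribution of sugary: (97 − 88.75)² / 88.75 = 0.7669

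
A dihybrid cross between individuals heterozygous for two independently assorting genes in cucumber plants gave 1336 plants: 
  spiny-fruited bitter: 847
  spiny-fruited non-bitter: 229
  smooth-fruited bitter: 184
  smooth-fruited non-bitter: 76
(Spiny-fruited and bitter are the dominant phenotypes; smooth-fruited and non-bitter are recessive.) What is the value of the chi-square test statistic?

A dihybrid F₂ with independent assortment and complete dominance at both loci gives a 9:3:3:1 phenotypic ratio.
Expected counts for N = 1336 under a 9:3:3:1 ratio (total parts = 16):
  spiny-fruited bitter: 1336 × 9/16 = 751.5
  spiny-fruited non-bitter: 1336 × 3/16 = 250.5
  smooth-fruited bitter: 1336 × 3/16 = 250.5
  smooth-fruited non-bitter: 1336 × 1/16 = 83.5
χ² = Σ (O − E)² / E
  spiny-fruited bitter: (847 − 751.5)² / 751.5 = 12.1361
  spiny-fruited non-bitter: (229 − 250.5)² / 250.5 = 1.8453
  smooth-fruited bitter: (184 − 250.5)² / 250.5 = 17.6537
  smooth-fruited non-bitter: (76 − 83.5)² / 83.5 = 0.6737
χ² = 12.1361 + 1.8453 + 17.6537 + 0.6737 = 32.3088 ≈ 32.309

32.309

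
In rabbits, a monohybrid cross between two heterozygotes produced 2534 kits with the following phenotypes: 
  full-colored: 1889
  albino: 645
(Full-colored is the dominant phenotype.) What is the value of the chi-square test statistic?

0.278

For a monohybrid cross between heterozygotes with complete dominance, the expected phenotypic ratio is 3:1.
Total ratio parts = 4. Expected numbers out of 2534:
  full-colored: 2534 × 3/4 = 1900.5
  albino: 2534 × 1/4 = 633.5
χ² = Σ (O − E)² / E
  full-colored: (1889 − 1900.5)² / 1900.5 = 0.0696
  albino: (645 − 633.5)² / 633.5 = 0.2088
χ² = 0.0696 + 0.2088 = 0.2784 ≈ 0.278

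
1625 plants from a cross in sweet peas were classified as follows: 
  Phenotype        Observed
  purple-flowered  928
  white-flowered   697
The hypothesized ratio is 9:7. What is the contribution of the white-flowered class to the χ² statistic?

The 9:7 ratio has 16 parts, so with N = 1625 the expected counts are:
  purple-flowered: 1625 × 9/16 = 914.0625
  white-flowered: 1625 × 7/16 = 710.9375
Contribution of white-flowered: (697 − 710.9375)² / 710.9375 = 0.2732

0.273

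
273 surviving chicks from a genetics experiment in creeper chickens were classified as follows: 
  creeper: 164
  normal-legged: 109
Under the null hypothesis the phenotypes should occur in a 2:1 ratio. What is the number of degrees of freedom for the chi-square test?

1

A goodness-of-fit test with 2 phenotype classes has df = 2 − 1 = 1.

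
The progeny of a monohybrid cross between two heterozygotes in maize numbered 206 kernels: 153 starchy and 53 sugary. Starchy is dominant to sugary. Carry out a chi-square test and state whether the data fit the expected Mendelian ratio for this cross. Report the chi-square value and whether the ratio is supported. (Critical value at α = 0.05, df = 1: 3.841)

For a monohybrid cross between heterozygotes with complete dominance, the expected phenotypic ratio is 3:1.
Expected counts for N = 206 under a 3:1 ratio (total parts = 4):
  starchy: 206 × 3/4 = 154.5
  sugary: 206 × 1/4 = 51.5
χ² = Σ (O − E)² / E
  starchy: (153 − 154.5)² / 154.5 = 0.0146
  sugary: (53 − 51.5)² / 51.5 = 0.0437
χ² = 0.0146 + 0.0437 = 0.0583 ≈ 0.058
Degrees of freedom = 2 − 1 = 1; critical value at α = 0.05 is 3.841.
Since 0.058 < 3.841, we fail to reject the null hypothesis — the data are consistent with the 3:1 ratio.

0.058; consistent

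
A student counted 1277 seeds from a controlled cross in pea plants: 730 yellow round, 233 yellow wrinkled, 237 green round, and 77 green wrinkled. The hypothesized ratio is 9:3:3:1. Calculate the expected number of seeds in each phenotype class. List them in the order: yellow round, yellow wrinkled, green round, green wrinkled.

718.3125, 239.4375, 239.4375, 79.8125

Under the 9:3:3:1 hypothesis (Σ ratio = 16, N = 1277):
  yellow round: 1277 × 9/16 = 718.3125
  yellow wrinkled: 1277 × 3/16 = 239.4375
  green round: 1277 × 3/16 = 239.4375
  green wrinkled: 1277 × 1/16 = 79.8125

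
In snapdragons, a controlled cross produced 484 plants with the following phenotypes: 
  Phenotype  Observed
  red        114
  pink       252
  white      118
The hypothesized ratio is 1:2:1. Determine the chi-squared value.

0.893

Under the 1:2:1 hypothesis (Σ ratio = 4, N = 484):
  red: 484 × 1/4 = 121
  pink: 484 × 2/4 = 242
  white: 484 × 1/4 = 121
χ² = Σ (O − E)² / E
  red: (114 − 121)² / 121 = 0.4050
  pink: (252 − 242)² / 242 = 0.4132
  white: (118 − 121)² / 121 = 0.0744
χ² = 0.4050 + 0.4132 + 0.0744 = 0.8926 ≈ 0.893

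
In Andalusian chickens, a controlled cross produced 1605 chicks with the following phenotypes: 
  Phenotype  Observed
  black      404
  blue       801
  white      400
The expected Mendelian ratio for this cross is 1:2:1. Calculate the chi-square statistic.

0.026

Expected counts for N = 1605 under a 1:2:1 ratio (total parts = 4):
  black: 1605 × 1/4 = 401.25
  blue: 1605 × 2/4 = 802.5
  white: 1605 × 1/4 = 401.25
χ² = Σ (O − E)² / E
  black: (404 − 401.25)² / 401.25 = 0.0188
  blue: (801 − 802.5)² / 802.5 = 0.0028
  white: (400 − 401.25)² / 401.25 = 0.0039
χ² = 0.0188 + 0.0028 + 0.0039 = 0.0255 ≈ 0.026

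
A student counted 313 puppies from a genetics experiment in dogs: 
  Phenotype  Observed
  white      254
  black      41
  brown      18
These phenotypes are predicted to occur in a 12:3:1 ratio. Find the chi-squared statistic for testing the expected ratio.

Expected counts for N = 313 under a 12:3:1 ratio (total parts = 16):
  white: 313 × 12/16 = 234.75
  black: 313 × 3/16 = 58.6875
  brown: 313 × 1/16 = 19.5625
χ² = Σ (O − E)² / E
  white: (254 − 234.75)² / 234.75 = 1.5785
  black: (41 − 58.6875)² / 58.6875 = 5.3307
  brown: (18 − 19.5625)² / 19.5625 = 0.1248
χ² = 1.5785 + 5.3307 + 0.1248 = 7.034

7.034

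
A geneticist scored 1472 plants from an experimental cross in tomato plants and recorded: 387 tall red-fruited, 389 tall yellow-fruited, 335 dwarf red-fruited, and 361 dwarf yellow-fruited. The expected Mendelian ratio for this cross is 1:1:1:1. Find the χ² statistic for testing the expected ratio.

5.272

Expected counts for N = 1472 under a 1:1:1:1 ratio (total parts = 4):
  tall red-fruited: 1472 × 1/4 = 368
  tall yellow-fruited: 1472 × 1/4 = 368
  dwarf red-fruited: 1472 × 1/4 = 368
  dwarf yellow-fruited: 1472 × 1/4 = 368
χ² = Σ (O − E)² / E
  tall red-fruited: (387 − 368)² / 368 = 0.9810
  tall yellow-fruited: (389 − 368)² / 368 = 1.1984
  dwarf red-fruited: (335 − 368)² / 368 = 2.9592
  dwarf yellow-fruited: (361 − 368)² / 368 = 0.1332
χ² = 0.9810 + 1.1984 + 2.9592 + 0.1332 = 5.2718 ≈ 5.272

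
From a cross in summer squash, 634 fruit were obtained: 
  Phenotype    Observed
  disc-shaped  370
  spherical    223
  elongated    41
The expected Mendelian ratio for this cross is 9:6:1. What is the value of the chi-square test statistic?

Expected counts for N = 634 under a 9:6:1 ratio (total parts = 16):
  disc-shaped: 634 × 9/16 = 356.625
  spherical: 634 × 6/16 = 237.75
  elongated: 634 × 1/16 = 39.625
χ² = Σ (O − E)² / E
  disc-shaped: (370 − 356.625)² / 356.625 = 0.5016
  spherical: (223 − 237.75)² / 237.75 = 0.9151
  elongated: (41 − 39.625)² / 39.625 = 0.0477
χ² = 0.5016 + 0.9151 + 0.0477 = 1.4644 ≈ 1.464

1.464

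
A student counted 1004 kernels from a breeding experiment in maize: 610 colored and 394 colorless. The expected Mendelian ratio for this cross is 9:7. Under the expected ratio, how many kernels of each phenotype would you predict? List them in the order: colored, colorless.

564.75, 439.25

Expected counts for N = 1004 under a 9:7 ratio (total parts = 16):
  colored: 1004 × 9/16 = 564.75
  colorless: 1004 × 7/16 = 439.25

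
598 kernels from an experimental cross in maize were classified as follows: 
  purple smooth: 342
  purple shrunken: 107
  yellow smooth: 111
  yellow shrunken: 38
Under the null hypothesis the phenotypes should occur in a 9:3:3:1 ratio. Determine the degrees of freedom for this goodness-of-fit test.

3

A goodness-of-fit test with 4 phenotype classes has df = 4 − 1 = 3.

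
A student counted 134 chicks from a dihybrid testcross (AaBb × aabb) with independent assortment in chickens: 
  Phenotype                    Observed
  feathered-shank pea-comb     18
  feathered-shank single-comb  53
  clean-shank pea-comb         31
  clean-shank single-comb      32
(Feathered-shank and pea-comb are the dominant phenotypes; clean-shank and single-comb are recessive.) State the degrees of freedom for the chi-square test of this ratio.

3

A dihybrid testcross with independent assortment gives a 1:1:1:1 ratio.
A goodness-of-fit test with 4 phenotype classes has df = 4 − 1 = 3.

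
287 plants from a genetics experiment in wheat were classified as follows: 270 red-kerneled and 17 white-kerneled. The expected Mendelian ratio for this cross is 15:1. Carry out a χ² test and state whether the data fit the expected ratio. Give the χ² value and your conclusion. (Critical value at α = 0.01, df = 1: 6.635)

Expected counts for N = 287 under a 15:1 ratio (total parts = 16):
  red-kerneled: 287 × 15/16 = 269.0625
  white-kerneled: 287 × 1/16 = 17.9375
χ² = Σ (O − E)² / E
  red-kerneled: (270 − 269.0625)² / 269.0625 = 0.0033
  white-kerneled: (17 − 17.9375)² / 17.9375 = 0.0490
χ² = 0.0033 + 0.0490 = 0.0523 ≈ 0.052
Degrees of freedom = 2 − 1 = 1; critical value at α = 0.01 is 6.635.
Since 0.052 < 6.635, we fail to reject the null hypothesis — the data are consistent with the 15:1 ratio.

0.052; consistent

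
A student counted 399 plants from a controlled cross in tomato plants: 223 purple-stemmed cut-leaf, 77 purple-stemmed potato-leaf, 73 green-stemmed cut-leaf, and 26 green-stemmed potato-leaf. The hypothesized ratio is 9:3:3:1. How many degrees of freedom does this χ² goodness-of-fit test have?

A goodness-of-fit test with 4 phenotype classes has df = 4 − 1 = 3.

3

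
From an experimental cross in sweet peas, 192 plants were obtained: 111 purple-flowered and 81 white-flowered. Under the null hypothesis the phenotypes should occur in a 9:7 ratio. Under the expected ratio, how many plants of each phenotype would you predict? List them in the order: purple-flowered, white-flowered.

Expected counts for N = 192 under a 9:7 ratio (total parts = 16):
  purple-flowered: 192 × 9/16 = 108
  white-flowered: 192 × 7/16 = 84

108, 84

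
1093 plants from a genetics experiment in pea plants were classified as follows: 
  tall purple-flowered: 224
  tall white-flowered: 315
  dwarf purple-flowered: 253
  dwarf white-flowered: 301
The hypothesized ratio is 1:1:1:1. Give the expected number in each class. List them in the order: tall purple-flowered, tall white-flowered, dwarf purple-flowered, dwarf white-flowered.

273.25, 273.25, 273.25, 273.25

Expected counts for N = 1093 under a 1:1:1:1 ratio (total parts = 4):
  tall purple-flowered: 1093 × 1/4 = 273.25
  tall white-flowered: 1093 × 1/4 = 273.25
  dwarf purple-flowered: 1093 × 1/4 = 273.25
  dwarf white-flowered: 1093 × 1/4 = 273.25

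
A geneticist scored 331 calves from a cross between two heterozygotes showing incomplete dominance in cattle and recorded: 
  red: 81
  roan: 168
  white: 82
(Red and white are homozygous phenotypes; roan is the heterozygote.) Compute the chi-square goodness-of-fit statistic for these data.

0.082

With incomplete dominance, a heterozygote × heterozygote cross gives a 1:2:1 phenotypic ratio.
The 1:2:1 ratio has 4 parts, so with N = 331 the expected counts are:
  red: 331 × 1/4 = 82.75
  roan: 331 × 2/4 = 165.5
  white: 331 × 1/4 = 82.75
χ² = Σ (O − E)² / E
  red: (81 − 82.75)² / 82.75 = 0.0370
  roan: (168 − 165.5)² / 165.5 = 0.0378
  white: (82 − 82.75)² / 82.75 = 0.0068
χ² = 0.0370 + 0.0378 + 0.0068 = 0.0816 ≈ 0.082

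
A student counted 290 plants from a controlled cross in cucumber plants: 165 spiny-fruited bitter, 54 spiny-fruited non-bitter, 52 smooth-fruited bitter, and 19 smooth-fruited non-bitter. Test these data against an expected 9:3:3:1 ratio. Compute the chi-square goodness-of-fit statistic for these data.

Expected counts for N = 290 under a 9:3:3:1 ratio (total parts = 16):
  spiny-fruited bitter: 290 × 9/16 = 163.125
  spiny-fruited non-bitter: 290 × 3/16 = 54.375
  smooth-fruited bitter: 290 × 3/16 = 54.375
  smooth-fruited non-bitter: 290 × 1/16 = 18.125
χ² = Σ (O − E)² / E
  spiny-fruited bitter: (165 − 163.125)² / 163.125 = 0.0216
  spiny-fruited non-bitter: (54 − 54.375)² / 54.375 = 0.0026
  smooth-fruited bitter: (52 − 54.375)² / 54.375 = 0.1037
  smooth-fruited non-bitter: (19 − 18.125)² / 18.125 = 0.0422
χ² = 0.0216 + 0.0026 + 0.1037 + 0.0422 = 0.1701 ≈ 0.170

0.170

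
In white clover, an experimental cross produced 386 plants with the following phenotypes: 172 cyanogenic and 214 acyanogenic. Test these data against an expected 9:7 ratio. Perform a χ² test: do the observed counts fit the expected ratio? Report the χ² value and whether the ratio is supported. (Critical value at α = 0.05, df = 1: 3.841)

Total ratio parts = 16. Expected numbers out of 386:
  cyanogenic: 386 × 9/16 = 217.125
  acyanogenic: 386 × 7/16 = 168.875
χ² = Σ (O − E)² / E
  cyanogenic: (172 − 217.125)² / 217.125 = 9.3783
  acyanogenic: (214 − 168.875)² / 168.875 = 12.0578
χ² = 9.3783 + 12.0578 = 21.4361 ≈ 21.436
Degrees of freedom = 2 − 1 = 1; critical value at α = 0.05 is 3.841.
Since 21.436 > 3.841, we reject the null hypothesis — the data do not fit the 9:7 ratio.

21.436; not consistent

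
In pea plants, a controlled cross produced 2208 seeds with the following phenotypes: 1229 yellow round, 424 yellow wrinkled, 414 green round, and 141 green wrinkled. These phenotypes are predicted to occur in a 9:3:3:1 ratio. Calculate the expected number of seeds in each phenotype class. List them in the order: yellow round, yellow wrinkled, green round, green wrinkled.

1242, 414, 414, 138

The 9:3:3:1 ratio has 16 parts, so with N = 2208 the expected counts are:
  yellow round: 2208 × 9/16 = 1242
  yellow wrinkled: 2208 × 3/16 = 414
  green round: 2208 × 3/16 = 414
  green wrinkled: 2208 × 1/16 = 138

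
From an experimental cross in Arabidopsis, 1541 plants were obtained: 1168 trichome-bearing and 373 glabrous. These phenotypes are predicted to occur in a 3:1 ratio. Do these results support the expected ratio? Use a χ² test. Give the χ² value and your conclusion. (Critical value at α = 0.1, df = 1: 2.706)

The 3:1 ratio has 4 parts, so with N = 1541 the expected counts are:
  trichome-bearing: 1541 × 3/4 = 1155.75
  glabrous: 1541 × 1/4 = 385.25
χ² = Σ (O − E)² / E
  trichome-bearing: (1168 − 1155.75)² / 1155.75 = 0.1298
  glabrous: (373 − 385.25)² / 385.25 = 0.3895
χ² = 0.1298 + 0.3895 = 0.5193 ≈ 0.519
Degrees of freedom = 2 − 1 = 1; critical value at α = 0.1 is 2.706.
Since 0.519 < 2.706, we fail to reject the null hypothesis — the data are consistent with the 3:1 ratio.

0.519; consistent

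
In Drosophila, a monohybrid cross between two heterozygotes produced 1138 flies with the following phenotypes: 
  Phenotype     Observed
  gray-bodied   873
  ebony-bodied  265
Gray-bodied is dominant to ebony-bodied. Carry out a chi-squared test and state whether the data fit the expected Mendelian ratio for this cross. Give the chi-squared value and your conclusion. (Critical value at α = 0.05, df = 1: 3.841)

For a monohybrid cross between heterozygotes with complete dominance, the expected phenotypic ratio is 3:1.
Total ratio parts = 4. Expected numbers out of 1138:
  gray-bodied: 1138 × 3/4 = 853.5
  ebony-bodied: 1138 × 1/4 = 284.5
χ² = Σ (O − E)² / E
  gray-bodied: (873 − 853.5)² / 853.5 = 0.4455
  ebony-bodied: (265 − 284.5)² / 284.5 = 1.3366
χ² = 0.4455 + 1.3366 = 1.7821 ≈ 1.782
Degrees of freedom = 2 − 1 = 1; critical value at α = 0.05 is 3.841.
Since 1.782 < 3.841, we fail to reject the null hypothesis — the data are consistent with the 3:1 ratio.

1.782; consistent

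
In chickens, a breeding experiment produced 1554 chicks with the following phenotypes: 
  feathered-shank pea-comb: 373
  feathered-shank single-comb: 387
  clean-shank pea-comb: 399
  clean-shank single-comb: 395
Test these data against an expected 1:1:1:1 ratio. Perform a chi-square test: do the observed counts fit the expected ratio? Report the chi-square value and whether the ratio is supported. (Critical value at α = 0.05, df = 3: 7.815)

Under the 1:1:1:1 hypothesis (Σ ratio = 4, N = 1554):
  feathered-shank pea-comb: 1554 × 1/4 = 388.5
  feathered-shank single-comb: 1554 × 1/4 = 388.5
  clean-shank pea-comb: 1554 × 1/4 = 388.5
  clean-shank single-comb: 1554 × 1/4 = 388.5
χ² = Σ (O − E)² / E
  feathered-shank pea-comb: (373 − 388.5)² / 388.5 = 0.6184
  feathered-shank single-comb: (387 − 388.5)² / 388.5 = 0.0058
  clean-shank pea-comb: (399 − 388.5)² / 388.5 = 0.2838
  clean-shank single-comb: (395 − 388.5)² / 388.5 = 0.1088
χ² = 0.6184 + 0.0058 + 0.2838 + 0.1088 = 1.0168 ≈ 1.017
Degrees of freedom = 4 − 1 = 3; critical value at α = 0.05 is 7.815.
Since 1.017 < 7.815, we fail to reject the null hypothesis — the data are consistent with the 1:1:1:1 ratio.

1.017; consistent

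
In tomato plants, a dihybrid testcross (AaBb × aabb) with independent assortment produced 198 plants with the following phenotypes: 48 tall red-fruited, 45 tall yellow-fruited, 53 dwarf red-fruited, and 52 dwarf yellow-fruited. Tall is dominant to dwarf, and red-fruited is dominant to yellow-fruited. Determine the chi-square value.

A dihybrid testcross with independent assortment gives a 1:1:1:1 ratio.
The 1:1:1:1 ratio has 4 parts, so with N = 198 the expected counts are:
  tall red-fruited: 198 × 1/4 = 49.5
  tall yellow-fruited: 198 × 1/4 = 49.5
  dwarf red-fruited: 198 × 1/4 = 49.5
  dwarf yellow-fruited: 198 × 1/4 = 49.5
χ² = Σ (O − E)² / E
  tall red-fruited: (48 − 49.5)² / 49.5 = 0.0455
  tall yellow-fruited: (45 − 49.5)² / 49.5 = 0.4091
  dwarf red-fruited: (53 − 49.5)² / 49.5 = 0.2475
  dwarf yellow-fruited: (52 − 49.5)² / 49.5 = 0.1263
χ² = 0.0455 + 0.4091 + 0.2475 + 0.1263 = 0.8284 ≈ 0.828

0.828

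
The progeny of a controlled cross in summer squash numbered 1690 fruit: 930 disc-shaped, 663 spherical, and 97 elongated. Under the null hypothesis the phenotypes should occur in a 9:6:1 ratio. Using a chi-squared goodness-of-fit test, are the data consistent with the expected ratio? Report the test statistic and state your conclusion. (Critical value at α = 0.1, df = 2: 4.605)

Under the 9:6:1 hypothesis (Σ ratio = 16, N = 1690):
  disc-shaped: 1690 × 9/16 = 950.625
  spherical: 1690 × 6/16 = 633.75
  elongated: 1690 × 1/16 = 105.625
χ² = Σ (O − E)² / E
  disc-shaped: (930 − 950.625)² / 950.625 = 0.4475
  spherical: (663 − 633.75)² / 633.75 = 1.3500
  elongated: (97 − 105.625)² / 105.625 = 0.7043
χ² = 0.4475 + 1.3500 + 0.7043 = 2.5018 ≈ 2.502
Degrees of freedom = 3 − 1 = 2; critical value at α = 0.1 is 4.605.
Since 2.502 < 4.605, we fail to reject the null hypothesis — the data are consistent with the 9:6:1 ratio.

2.502; consistent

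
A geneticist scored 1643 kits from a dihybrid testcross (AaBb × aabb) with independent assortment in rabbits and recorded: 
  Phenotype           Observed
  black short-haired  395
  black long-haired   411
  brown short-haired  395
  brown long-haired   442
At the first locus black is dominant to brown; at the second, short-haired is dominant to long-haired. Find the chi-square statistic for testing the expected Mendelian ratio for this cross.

A dihybrid testcross with independent assortment gives a 1:1:1:1 ratio.
The 1:1:1:1 ratio has 4 parts, so with N = 1643 the expected counts are:
  black short-haired: 1643 × 1/4 = 410.75
  black long-haired: 1643 × 1/4 = 410.75
  brown short-haired: 1643 × 1/4 = 410.75
  brown long-haired: 1643 × 1/4 = 410.75
χ² = Σ (O − E)² / E
  black short-haired: (395 − 410.75)² / 410.75 = 0.6039
  black long-haired: (411 − 410.75)² / 410.75 = 0.0002
  brown short-haired: (395 − 410.75)² / 410.75 = 0.6039
  brown long-haired: (442 − 410.75)² / 410.75 = 2.3775
χ² = 0.6039 + 0.0002 + 0.6039 + 2.3775 = 3.5855 ≈ 3.586

3.586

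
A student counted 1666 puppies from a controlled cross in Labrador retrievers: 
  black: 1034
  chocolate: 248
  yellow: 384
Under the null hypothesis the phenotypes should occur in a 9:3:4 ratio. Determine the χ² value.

25.817

The 9:3:4 ratio has 16 parts, so with N = 1666 the expected counts are:
  black: 1666 × 9/16 = 937.125
  chocolate: 1666 × 3/16 = 312.375
  yellow: 1666 × 4/16 = 416.5
χ² = Σ (O − E)² / E
  black: (1034 − 937.125)² / 937.125 = 10.0144
  chocolate: (248 − 312.375)² / 312.375 = 13.2666
  yellow: (384 − 416.5)² / 416.5 = 2.5360
χ² = 10.0144 + 13.2666 + 2.5360 = 25.817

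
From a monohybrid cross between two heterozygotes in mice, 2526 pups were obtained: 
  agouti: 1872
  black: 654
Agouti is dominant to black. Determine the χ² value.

1.069

For a monohybrid cross between heterozygotes with complete dominance, the expected phenotypic ratio is 3:1.
Under the 3:1 hypothesis (Σ ratio = 4, N = 2526):
  agouti: 2526 × 3/4 = 1894.5
  black: 2526 × 1/4 = 631.5
χ² = Σ (O − E)² / E
  agouti: (1872 − 1894.5)² / 1894.5 = 0.2672
  black: (654 − 631.5)² / 631.5 = 0.8017
χ² = 0.2672 + 0.8017 = 1.0689 ≈ 1.069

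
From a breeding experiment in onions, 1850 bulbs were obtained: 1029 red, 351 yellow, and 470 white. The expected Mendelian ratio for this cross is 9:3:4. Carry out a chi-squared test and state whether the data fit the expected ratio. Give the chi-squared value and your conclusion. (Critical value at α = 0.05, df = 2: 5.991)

0.301; consistent

Under the 9:3:4 hypothesis (Σ ratio = 16, N = 1850):
  red: 1850 × 9/16 = 1040.625
  yellow: 1850 × 3/16 = 346.875
  white: 1850 × 4/16 = 462.5
χ² = Σ (O − E)² / E
  red: (1029 − 1040.625)² / 1040.625 = 0.1299
  yellow: (351 − 346.875)² / 346.875 = 0.0491
  white: (470 − 462.5)² / 462.5 = 0.1216
χ² = 0.1299 + 0.0491 + 0.1216 = 0.3006 ≈ 0.301
Degrees of freedom = 3 − 1 = 2; critical value at α = 0.05 is 5.991.
Since 0.301 < 5.991, we fail to reject the null hypothesis — the data are consistent with the 9:3:4 ratio.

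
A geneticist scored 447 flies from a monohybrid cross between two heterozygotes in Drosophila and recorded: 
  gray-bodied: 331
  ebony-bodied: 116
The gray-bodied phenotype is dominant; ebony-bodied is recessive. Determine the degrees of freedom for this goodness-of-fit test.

For a monohybrid cross between heterozygotes with complete dominance, the expected phenotypic ratio is 3:1.
A goodness-of-fit test with 2 phenotype classes has df = 2 − 1 = 1.

1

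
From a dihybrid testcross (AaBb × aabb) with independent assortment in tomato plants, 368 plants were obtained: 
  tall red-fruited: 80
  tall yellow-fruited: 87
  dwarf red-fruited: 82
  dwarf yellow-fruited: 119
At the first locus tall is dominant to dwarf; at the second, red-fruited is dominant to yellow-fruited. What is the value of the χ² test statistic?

10.848

A dihybrid testcross with independent assortment gives a 1:1:1:1 ratio.
Total ratio parts = 4. Expected numbers out of 368:
  tall red-fruited: 368 × 1/4 = 92
  tall yellow-fruited: 368 × 1/4 = 92
  dwarf red-fruited: 368 × 1/4 = 92
  dwarf yellow-fruited: 368 × 1/4 = 92
χ² = Σ (O − E)² / E
  tall red-fruited: (80 − 92)² / 92 = 1.5652
  tall yellow-fruited: (87 − 92)² / 92 = 0.2717
  dwarf red-fruited: (82 − 92)² / 92 = 1.0870
  dwarf yellow-fruited: (119 − 92)² / 92 = 7.9239
χ² = 1.5652 + 0.2717 + 1.0870 + 7.9239 = 10.8478 ≈ 10.848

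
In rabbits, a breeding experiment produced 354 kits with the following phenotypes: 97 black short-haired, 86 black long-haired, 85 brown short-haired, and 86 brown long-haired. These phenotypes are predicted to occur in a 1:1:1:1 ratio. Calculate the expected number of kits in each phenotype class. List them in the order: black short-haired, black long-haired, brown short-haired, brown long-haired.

Expected counts for N = 354 under a 1:1:1:1 ratio (total parts = 4):
  black short-haired: 354 × 1/4 = 88.5
  black long-haired: 354 × 1/4 = 88.5
  brown short-haired: 354 × 1/4 = 88.5
  brown long-haired: 354 × 1/4 = 88.5

88.5, 88.5, 88.5, 88.5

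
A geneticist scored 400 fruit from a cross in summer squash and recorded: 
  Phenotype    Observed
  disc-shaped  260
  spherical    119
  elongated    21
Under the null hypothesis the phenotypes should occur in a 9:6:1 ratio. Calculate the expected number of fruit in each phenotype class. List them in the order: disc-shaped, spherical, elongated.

Expected counts for N = 400 under a 9:6:1 ratio (total parts = 16):
  disc-shaped: 400 × 9/16 = 225
  spherical: 400 × 6/16 = 150
  elongated: 400 × 1/16 = 25

225, 150, 25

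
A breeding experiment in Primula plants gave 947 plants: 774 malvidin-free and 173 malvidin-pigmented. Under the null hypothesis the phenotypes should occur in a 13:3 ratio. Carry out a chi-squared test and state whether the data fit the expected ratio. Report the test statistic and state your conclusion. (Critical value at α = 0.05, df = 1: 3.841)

0.144; consistent

Under the 13:3 hypothesis (Σ ratio = 16, N = 947):
  malvidin-free: 947 × 13/16 = 769.4375
  malvidin-pigmented: 947 × 3/16 = 177.5625
χ² = Σ (O − E)² / E
  malvidin-free: (774 − 769.4375)² / 769.4375 = 0.0271
  malvidin-pigmented: (173 − 177.5625)² / 177.5625 = 0.1172
χ² = 0.0271 + 0.1172 = 0.1443 ≈ 0.144
Degrees of freedom = 2 − 1 = 1; critical value at α = 0.05 is 3.841.
Since 0.144 < 3.841, we fail to reject the null hypothesis — the data are consistent with the 13:3 ratio.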